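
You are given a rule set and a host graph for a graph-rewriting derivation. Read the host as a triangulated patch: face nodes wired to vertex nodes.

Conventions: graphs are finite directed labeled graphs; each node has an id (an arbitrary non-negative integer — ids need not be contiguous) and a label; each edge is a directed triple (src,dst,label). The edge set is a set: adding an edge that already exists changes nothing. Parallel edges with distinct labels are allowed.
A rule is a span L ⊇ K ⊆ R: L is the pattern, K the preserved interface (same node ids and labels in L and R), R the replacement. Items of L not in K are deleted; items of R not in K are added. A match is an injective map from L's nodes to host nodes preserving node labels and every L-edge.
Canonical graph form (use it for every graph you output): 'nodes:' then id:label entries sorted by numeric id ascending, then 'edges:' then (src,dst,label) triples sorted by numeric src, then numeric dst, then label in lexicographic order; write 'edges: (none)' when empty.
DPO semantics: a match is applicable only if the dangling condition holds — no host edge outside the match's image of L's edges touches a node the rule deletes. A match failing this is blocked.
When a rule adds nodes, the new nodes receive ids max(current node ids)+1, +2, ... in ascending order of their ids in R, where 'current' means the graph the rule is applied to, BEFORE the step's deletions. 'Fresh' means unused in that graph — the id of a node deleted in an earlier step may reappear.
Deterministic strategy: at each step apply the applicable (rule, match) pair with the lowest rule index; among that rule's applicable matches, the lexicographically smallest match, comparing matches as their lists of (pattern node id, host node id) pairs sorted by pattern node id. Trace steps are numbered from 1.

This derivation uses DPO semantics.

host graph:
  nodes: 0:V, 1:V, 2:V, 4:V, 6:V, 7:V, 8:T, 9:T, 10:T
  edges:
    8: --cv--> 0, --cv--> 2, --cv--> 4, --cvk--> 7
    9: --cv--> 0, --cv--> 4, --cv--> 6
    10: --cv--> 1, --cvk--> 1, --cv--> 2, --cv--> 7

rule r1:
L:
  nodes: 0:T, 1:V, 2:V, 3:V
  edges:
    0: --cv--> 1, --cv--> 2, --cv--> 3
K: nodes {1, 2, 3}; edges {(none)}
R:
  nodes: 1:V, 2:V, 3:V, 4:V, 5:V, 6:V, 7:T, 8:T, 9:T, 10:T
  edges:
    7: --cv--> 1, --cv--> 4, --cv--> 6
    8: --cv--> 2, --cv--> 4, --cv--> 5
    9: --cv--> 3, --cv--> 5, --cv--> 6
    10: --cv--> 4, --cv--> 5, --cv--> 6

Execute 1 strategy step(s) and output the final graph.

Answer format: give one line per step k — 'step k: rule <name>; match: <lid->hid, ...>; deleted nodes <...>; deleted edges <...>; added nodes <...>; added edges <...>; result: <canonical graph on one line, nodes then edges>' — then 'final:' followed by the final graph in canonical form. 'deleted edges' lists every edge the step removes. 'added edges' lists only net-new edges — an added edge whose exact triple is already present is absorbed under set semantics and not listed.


step 1: rule r1; match: 0->9, 1->0, 2->4, 3->6; deleted nodes 9; deleted edges (9,0,cv); (9,4,cv); (9,6,cv); added nodes 11, 12, 13, 14, 15, 16, 17; added edges (14,0,cv); (14,11,cv); (14,13,cv); (15,4,cv); (15,11,cv); (15,12,cv); (16,6,cv); (16,12,cv); (16,13,cv); (17,11,cv); (17,12,cv); (17,13,cv); result: nodes: 0:V, 1:V, 2:V, 4:V, 6:V, 7:V, 8:T, 10:T, 11:V, 12:V, 13:V, 14:T, 15:T, 16:T, 17:T edges: (8,0,cv); (8,2,cv); (8,4,cv); (8,7,cvk); (10,1,cv); (10,1,cvk); (10,2,cv); (10,7,cv); (14,0,cv); (14,11,cv); (14,13,cv); (15,4,cv); (15,11,cv); (15,12,cv); (16,6,cv); (16,12,cv); (16,13,cv); (17,11,cv); (17,12,cv); (17,13,cv)
final:
nodes: 0:V, 1:V, 2:V, 4:V, 6:V, 7:V, 8:T, 10:T, 11:V, 12:V, 13:V, 14:T, 15:T, 16:T, 17:T
edges: (8,0,cv); (8,2,cv); (8,4,cv); (8,7,cvk); (10,1,cv); (10,1,cvk); (10,2,cv); (10,7,cv); (14,0,cv); (14,11,cv); (14,13,cv); (15,4,cv); (15,11,cv); (15,12,cv); (16,6,cv); (16,12,cv); (16,13,cv); (17,11,cv); (17,12,cv); (17,13,cv)


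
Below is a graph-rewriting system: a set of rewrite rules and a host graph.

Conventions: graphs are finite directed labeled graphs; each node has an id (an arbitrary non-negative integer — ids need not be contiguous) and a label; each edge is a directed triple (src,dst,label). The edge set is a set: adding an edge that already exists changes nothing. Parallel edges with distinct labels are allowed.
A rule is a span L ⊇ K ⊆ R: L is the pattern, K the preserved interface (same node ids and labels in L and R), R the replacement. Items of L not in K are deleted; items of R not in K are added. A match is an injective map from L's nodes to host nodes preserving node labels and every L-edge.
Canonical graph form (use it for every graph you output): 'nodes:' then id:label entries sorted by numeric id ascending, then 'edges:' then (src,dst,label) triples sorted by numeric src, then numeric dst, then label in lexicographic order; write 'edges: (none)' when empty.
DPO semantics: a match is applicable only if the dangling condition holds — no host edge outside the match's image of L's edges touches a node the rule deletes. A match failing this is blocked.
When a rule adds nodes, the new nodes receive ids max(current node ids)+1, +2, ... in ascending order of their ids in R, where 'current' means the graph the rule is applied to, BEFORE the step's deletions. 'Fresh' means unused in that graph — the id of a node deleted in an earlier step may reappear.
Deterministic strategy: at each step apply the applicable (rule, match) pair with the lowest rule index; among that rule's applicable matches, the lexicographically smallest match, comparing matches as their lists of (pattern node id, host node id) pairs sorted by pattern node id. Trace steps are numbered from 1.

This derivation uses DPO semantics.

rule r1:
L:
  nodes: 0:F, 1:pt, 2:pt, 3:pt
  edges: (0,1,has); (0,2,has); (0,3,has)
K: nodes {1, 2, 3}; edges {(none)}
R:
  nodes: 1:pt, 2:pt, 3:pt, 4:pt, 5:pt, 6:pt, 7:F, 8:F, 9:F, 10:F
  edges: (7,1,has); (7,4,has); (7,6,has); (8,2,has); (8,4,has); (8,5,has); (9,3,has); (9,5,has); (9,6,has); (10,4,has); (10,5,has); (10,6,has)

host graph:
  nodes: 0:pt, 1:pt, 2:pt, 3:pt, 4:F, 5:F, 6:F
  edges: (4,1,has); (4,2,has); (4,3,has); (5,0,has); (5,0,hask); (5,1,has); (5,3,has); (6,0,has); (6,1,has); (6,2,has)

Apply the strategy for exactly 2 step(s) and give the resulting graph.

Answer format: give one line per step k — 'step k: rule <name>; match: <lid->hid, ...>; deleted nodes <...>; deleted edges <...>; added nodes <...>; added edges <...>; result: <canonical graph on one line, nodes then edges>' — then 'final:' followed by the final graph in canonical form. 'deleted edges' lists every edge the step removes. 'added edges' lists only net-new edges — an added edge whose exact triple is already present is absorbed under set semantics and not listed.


step 1: rule r1; match: 0->4, 1->1, 2->2, 3->3; deleted nodes 4; deleted edges (4,1,has); (4,2,has); (4,3,has); added nodes 7, 8, 9, 10, 11, 12, 13; added edges (10,1,has); (10,7,has); (10,9,has); (11,2,has); (11,7,has); (11,8,has); (12,3,has); (12,8,has); (12,9,has); (13,7,has); (13,8,has); (13,9,has); result: nodes: 0:pt, 1:pt, 2:pt, 3:pt, 5:F, 6:F, 7:pt, 8:pt, 9:pt, 10:F, 11:F, 12:F, 13:F edges: (5,0,has); (5,0,hask); (5,1,has); (5,3,has); (6,0,has); (6,1,has); (6,2,has); (10,1,has); (10,7,has); (10,9,has); (11,2,has); (11,7,has); (11,8,has); (12,3,has); (12,8,has); (12,9,has); (13,7,has); (13,8,has); (13,9,has)
step 2: rule r1; match: 0->6, 1->0, 2->1, 3->2; deleted nodes 6; deleted edges (6,0,has); (6,1,has); (6,2,has); added nodes 14, 15, 16, 17, 18, 19, 20; added edges (17,0,has); (17,14,has); (17,16,has); (18,1,has); (18,14,has); (18,15,has); (19,2,has); (19,15,has); (19,16,has); (20,14,has); (20,15,has); (20,16,has); result: nodes: 0:pt, 1:pt, 2:pt, 3:pt, 5:F, 7:pt, 8:pt, 9:pt, 10:F, 11:F, 12:F, 13:F, 14:pt, 15:pt, 16:pt, 17:F, 18:F, 19:F, 20:F edges: (5,0,has); (5,0,hask); (5,1,has); (5,3,has); (10,1,has); (10,7,has); (10,9,has); (11,2,has); (11,7,has); (11,8,has); (12,3,has); (12,8,has); (12,9,has); (13,7,has); (13,8,has); (13,9,has); (17,0,has); (17,14,has); (17,16,has); (18,1,has); (18,14,has); (18,15,has); (19,2,has); (19,15,has); (19,16,has); (20,14,has); (20,15,has); (20,16,has)
final:
nodes: 0:pt, 1:pt, 2:pt, 3:pt, 5:F, 7:pt, 8:pt, 9:pt, 10:F, 11:F, 12:F, 13:F, 14:pt, 15:pt, 16:pt, 17:F, 18:F, 19:F, 20:F
edges: (5,0,has); (5,0,hask); (5,1,has); (5,3,has); (10,1,has); (10,7,has); (10,9,has); (11,2,has); (11,7,has); (11,8,has); (12,3,has); (12,8,has); (12,9,has); (13,7,has); (13,8,has); (13,9,has); (17,0,has); (17,14,has); (17,16,has); (18,1,has); (18,14,has); (18,15,has); (19,2,has); (19,15,has); (19,16,has); (20,14,has); (20,15,has); (20,16,has)


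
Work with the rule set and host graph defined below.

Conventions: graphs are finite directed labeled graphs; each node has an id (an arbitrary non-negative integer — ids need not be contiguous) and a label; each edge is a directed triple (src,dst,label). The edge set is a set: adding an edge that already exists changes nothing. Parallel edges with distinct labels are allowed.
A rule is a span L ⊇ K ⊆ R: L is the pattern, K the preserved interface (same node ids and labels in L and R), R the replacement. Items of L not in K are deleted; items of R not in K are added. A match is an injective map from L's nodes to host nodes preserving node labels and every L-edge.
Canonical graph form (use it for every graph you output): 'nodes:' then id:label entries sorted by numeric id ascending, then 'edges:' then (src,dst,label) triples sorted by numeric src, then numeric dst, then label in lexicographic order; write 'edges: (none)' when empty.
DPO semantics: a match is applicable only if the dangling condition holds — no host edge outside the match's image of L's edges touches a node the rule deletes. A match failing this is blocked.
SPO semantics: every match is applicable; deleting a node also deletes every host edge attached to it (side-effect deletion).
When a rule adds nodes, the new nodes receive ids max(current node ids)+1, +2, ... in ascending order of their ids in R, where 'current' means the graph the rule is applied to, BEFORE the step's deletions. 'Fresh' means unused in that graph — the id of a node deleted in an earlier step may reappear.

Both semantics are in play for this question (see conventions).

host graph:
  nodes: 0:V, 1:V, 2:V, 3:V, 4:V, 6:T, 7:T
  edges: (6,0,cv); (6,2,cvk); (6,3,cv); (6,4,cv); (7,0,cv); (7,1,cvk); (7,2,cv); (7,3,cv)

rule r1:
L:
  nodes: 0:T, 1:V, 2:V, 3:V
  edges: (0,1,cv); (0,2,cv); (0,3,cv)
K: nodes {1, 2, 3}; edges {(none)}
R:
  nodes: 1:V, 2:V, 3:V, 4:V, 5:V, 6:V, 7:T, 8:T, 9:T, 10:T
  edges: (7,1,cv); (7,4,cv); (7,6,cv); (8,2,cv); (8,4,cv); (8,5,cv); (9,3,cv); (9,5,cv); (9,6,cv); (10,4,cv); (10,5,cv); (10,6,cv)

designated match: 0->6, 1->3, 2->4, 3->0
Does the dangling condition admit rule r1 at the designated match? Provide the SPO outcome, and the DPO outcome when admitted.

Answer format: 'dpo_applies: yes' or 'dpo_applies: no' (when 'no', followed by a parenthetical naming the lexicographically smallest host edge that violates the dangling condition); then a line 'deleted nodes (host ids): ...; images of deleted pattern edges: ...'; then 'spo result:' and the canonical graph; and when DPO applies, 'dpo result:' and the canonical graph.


dpo_applies: no
(the rule deletes node 6, which keeps host edge (6,2,cvk) outside the match image — the dangling condition fails, DPO blocks; SPO proceeds and side-deletes such edges)
deleted nodes (host ids): 6; images of deleted pattern edges: (6,0,cv); (6,3,cv); (6,4,cv)
spo result:
nodes: 0:V, 1:V, 2:V, 3:V, 4:V, 7:T, 8:V, 9:V, 10:V, 11:T, 12:T, 13:T, 14:T
edges: (7,0,cv); (7,1,cvk); (7,2,cv); (7,3,cv); (11,3,cv); (11,8,cv); (11,10,cv); (12,4,cv); (12,8,cv); (12,9,cv); (13,0,cv); (13,9,cv); (13,10,cv); (14,8,cv); (14,9,cv); (14,10,cv)


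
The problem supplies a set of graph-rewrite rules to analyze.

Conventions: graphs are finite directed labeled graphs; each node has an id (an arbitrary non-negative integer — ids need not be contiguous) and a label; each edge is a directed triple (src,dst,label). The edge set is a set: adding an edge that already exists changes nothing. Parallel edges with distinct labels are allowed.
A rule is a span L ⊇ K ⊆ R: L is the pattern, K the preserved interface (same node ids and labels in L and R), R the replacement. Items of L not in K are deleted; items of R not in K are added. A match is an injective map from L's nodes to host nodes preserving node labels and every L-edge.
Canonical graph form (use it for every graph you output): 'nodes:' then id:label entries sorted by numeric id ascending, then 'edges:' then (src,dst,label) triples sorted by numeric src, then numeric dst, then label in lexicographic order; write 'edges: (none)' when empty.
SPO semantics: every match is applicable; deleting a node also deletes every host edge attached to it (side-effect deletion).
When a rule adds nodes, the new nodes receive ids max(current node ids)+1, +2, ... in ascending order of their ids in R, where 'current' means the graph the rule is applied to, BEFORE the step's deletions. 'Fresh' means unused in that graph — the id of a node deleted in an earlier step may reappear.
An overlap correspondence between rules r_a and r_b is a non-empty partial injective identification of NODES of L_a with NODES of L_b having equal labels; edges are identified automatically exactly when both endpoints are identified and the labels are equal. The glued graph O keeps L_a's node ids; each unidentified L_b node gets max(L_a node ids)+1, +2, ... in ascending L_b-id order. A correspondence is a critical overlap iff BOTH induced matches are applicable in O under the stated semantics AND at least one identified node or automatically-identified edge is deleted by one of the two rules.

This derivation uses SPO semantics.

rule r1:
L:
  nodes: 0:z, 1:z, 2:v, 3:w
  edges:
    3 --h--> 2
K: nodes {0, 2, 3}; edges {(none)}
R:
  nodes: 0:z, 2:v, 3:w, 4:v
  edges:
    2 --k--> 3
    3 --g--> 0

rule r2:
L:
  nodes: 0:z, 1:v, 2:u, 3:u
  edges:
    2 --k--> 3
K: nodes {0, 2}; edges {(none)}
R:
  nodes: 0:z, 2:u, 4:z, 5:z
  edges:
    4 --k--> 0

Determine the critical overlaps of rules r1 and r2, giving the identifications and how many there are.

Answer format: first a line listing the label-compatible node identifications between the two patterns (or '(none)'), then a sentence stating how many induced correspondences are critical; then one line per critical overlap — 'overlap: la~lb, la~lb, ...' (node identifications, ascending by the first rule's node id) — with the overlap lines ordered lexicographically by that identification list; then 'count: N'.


label-compatible node identifications between L(r1) and L(r2): 0~0, 1~0, 2~1
4 of the induced correspondences are critical overlaps of r1 and r2.
overlap: 0~0, 2~1
overlap: 1~0
overlap: 1~0, 2~1
overlap: 2~1
count: 4


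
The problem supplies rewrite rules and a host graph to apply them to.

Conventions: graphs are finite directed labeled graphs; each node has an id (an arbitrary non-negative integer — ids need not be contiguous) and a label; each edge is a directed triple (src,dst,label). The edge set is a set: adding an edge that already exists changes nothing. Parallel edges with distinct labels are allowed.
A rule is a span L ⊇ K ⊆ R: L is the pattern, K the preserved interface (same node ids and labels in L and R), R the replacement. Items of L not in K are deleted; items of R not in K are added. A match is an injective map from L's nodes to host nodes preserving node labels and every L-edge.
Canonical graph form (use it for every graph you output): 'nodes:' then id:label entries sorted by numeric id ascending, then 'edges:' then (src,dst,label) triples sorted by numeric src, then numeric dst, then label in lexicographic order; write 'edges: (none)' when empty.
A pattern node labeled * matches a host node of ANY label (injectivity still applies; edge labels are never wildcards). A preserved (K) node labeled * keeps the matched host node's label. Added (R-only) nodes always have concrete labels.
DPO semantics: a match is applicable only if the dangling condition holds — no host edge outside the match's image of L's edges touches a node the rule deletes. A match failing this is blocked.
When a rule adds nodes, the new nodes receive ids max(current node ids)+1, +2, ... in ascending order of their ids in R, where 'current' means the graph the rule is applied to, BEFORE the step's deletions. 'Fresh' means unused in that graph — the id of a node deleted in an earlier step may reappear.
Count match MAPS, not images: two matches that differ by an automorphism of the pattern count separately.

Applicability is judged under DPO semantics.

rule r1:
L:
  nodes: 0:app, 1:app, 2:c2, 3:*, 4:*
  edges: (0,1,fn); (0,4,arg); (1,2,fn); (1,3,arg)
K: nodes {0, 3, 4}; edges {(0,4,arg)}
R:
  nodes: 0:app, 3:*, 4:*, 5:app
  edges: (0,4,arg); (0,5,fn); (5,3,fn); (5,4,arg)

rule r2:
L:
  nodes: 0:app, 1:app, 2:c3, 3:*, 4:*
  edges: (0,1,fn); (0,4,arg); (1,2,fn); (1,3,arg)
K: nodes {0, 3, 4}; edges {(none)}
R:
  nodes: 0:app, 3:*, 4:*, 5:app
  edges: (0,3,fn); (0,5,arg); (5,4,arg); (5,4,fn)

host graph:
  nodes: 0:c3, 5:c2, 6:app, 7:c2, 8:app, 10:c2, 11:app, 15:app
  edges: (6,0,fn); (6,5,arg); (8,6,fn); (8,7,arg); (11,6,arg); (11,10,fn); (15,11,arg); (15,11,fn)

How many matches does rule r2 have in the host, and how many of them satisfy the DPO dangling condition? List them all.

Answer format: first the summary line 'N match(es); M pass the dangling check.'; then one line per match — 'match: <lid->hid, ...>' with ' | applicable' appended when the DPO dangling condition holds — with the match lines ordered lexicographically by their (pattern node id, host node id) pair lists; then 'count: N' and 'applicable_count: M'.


1 match(es); 0 pass the dangling check.
match: 0->8, 1->6, 2->0, 3->5, 4->7
count: 1
applicable_count: 0


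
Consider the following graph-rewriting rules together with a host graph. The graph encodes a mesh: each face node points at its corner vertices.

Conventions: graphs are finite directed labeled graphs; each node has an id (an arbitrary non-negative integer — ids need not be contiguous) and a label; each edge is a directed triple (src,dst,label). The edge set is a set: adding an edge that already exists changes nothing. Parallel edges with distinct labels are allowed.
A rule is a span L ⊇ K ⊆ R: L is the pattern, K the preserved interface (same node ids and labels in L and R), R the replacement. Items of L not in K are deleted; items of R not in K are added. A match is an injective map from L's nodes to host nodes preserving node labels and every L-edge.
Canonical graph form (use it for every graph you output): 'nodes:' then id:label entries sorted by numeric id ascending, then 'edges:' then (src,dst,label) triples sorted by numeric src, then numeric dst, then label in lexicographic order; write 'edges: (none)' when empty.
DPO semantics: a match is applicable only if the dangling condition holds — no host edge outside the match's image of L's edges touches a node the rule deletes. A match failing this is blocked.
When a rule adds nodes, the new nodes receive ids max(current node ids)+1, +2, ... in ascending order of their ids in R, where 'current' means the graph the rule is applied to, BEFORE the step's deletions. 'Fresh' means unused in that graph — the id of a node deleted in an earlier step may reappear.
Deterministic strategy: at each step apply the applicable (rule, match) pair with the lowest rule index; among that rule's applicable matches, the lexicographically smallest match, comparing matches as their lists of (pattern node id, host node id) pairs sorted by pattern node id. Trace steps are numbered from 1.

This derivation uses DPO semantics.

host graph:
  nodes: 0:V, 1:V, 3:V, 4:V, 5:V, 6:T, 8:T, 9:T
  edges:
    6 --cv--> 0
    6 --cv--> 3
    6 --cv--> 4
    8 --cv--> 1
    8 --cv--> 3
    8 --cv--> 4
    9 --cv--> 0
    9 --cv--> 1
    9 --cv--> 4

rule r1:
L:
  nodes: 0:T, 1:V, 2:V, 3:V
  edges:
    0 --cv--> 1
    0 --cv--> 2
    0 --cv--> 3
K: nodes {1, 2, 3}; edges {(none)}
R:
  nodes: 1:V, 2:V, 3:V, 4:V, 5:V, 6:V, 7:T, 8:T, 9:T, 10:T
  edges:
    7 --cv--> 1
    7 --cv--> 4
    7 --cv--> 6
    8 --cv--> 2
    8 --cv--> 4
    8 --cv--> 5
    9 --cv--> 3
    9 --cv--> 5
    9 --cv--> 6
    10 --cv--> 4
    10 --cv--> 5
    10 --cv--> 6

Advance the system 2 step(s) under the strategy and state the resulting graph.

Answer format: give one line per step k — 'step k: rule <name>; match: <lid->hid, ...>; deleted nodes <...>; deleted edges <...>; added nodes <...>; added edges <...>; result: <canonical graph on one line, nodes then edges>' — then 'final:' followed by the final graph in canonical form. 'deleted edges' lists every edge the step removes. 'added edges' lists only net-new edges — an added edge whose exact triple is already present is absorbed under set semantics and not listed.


step 1: rule r1; match: 0->6, 1->0, 2->3, 3->4; deleted nodes 6; deleted edges (6,0,cv); (6,3,cv); (6,4,cv); added nodes 10, 11, 12, 13, 14, 15, 16; added edges (13,0,cv); (13,10,cv); (13,12,cv); (14,3,cv); (14,10,cv); (14,11,cv); (15,4,cv); (15,11,cv); (15,12,cv); (16,10,cv); (16,11,cv); (16,12,cv); result: nodes: 0:V, 1:V, 3:V, 4:V, 5:V, 8:T, 9:T, 10:V, 11:V, 12:V, 13:T, 14:T, 15:T, 16:T edges: (8,1,cv); (8,3,cv); (8,4,cv); (9,0,cv); (9,1,cv); (9,4,cv); (13,0,cv); (13,10,cv); (13,12,cv); (14,3,cv); (14,10,cv); (14,11,cv); (15,4,cv); (15,11,cv); (15,12,cv); (16,10,cv); (16,11,cv); (16,12,cv)
step 2: rule r1; match: 0->8, 1->1, 2->3, 3->4; deleted nodes 8; deleted edges (8,1,cv); (8,3,cv); (8,4,cv); added nodes 17, 18, 19, 20, 21, 22, 23; added edges (20,1,cv); (20,17,cv); (20,19,cv); (21,3,cv); (21,17,cv); (21,18,cv); (22,4,cv); (22,18,cv); (22,19,cv); (23,17,cv); (23,18,cv); (23,19,cv); result: nodes: 0:V, 1:V, 3:V, 4:V, 5:V, 9:T, 10:V, 11:V, 12:V, 13:T, 14:T, 15:T, 16:T, 17:V, 18:V, 19:V, 20:T, 21:T, 22:T, 23:T edges: (9,0,cv); (9,1,cv); (9,4,cv); (13,0,cv); (13,10,cv); (13,12,cv); (14,3,cv); (14,10,cv); (14,11,cv); (15,4,cv); (15,11,cv); (15,12,cv); (16,10,cv); (16,11,cv); (16,12,cv); (20,1,cv); (20,17,cv); (20,19,cv); (21,3,cv); (21,17,cv); (21,18,cv); (22,4,cv); (22,18,cv); (22,19,cv); (23,17,cv); (23,18,cv); (23,19,cv)
final:
nodes: 0:V, 1:V, 3:V, 4:V, 5:V, 9:T, 10:V, 11:V, 12:V, 13:T, 14:T, 15:T, 16:T, 17:V, 18:V, 19:V, 20:T, 21:T, 22:T, 23:T
edges: (9,0,cv); (9,1,cv); (9,4,cv); (13,0,cv); (13,10,cv); (13,12,cv); (14,3,cv); (14,10,cv); (14,11,cv); (15,4,cv); (15,11,cv); (15,12,cv); (16,10,cv); (16,11,cv); (16,12,cv); (20,1,cv); (20,17,cv); (20,19,cv); (21,3,cv); (21,17,cv); (21,18,cv); (22,4,cv); (22,18,cv); (22,19,cv); (23,17,cv); (23,18,cv); (23,19,cv)


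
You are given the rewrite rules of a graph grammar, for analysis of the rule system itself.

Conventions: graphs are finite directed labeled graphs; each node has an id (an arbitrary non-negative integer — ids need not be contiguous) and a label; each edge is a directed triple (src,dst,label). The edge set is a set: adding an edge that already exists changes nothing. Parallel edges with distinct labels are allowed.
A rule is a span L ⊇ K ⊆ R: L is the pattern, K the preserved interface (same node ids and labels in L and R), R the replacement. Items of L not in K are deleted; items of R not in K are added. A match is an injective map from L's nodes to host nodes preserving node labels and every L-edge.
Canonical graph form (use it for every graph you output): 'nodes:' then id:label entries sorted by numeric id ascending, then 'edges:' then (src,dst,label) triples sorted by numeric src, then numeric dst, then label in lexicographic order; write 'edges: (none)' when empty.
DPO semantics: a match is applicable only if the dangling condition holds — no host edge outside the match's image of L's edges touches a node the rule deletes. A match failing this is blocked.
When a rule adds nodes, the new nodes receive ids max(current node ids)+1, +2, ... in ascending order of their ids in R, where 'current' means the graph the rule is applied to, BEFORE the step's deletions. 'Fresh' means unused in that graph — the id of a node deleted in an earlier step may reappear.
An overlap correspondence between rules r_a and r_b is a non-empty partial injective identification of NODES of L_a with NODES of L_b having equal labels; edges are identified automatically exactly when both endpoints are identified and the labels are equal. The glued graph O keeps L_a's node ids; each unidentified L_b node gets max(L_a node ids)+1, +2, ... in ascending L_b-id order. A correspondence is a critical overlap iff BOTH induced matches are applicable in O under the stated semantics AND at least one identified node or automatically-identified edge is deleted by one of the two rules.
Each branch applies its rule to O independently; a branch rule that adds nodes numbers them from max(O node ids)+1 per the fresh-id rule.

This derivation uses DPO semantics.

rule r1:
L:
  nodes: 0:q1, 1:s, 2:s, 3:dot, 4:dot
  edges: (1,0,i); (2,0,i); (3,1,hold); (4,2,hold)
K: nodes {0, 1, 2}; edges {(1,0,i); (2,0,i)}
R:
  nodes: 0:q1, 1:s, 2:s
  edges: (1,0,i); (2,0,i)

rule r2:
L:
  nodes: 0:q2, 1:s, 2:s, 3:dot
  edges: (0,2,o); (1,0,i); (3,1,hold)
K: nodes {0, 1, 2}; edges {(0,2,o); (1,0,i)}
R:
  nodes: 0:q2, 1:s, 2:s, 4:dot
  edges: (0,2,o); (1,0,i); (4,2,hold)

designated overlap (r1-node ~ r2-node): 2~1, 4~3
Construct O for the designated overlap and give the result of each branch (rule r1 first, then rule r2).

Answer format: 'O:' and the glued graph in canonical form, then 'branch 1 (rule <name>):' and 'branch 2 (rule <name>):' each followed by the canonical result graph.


O:
nodes: 0:q1, 1:s, 2:s, 3:dot, 4:dot, 5:q2, 6:s
edges: (1,0,i); (2,0,i); (2,5,i); (3,1,hold); (4,2,hold); (5,6,o)
branch 1 (rule r1):
nodes: 0:q1, 1:s, 2:s, 5:q2, 6:s
edges: (1,0,i); (2,0,i); (2,5,i); (5,6,o)
branch 2 (rule r2):
nodes: 0:q1, 1:s, 2:s, 3:dot, 5:q2, 6:s, 7:dot
edges: (1,0,i); (2,0,i); (2,5,i); (3,1,hold); (5,6,o); (7,6,hold)


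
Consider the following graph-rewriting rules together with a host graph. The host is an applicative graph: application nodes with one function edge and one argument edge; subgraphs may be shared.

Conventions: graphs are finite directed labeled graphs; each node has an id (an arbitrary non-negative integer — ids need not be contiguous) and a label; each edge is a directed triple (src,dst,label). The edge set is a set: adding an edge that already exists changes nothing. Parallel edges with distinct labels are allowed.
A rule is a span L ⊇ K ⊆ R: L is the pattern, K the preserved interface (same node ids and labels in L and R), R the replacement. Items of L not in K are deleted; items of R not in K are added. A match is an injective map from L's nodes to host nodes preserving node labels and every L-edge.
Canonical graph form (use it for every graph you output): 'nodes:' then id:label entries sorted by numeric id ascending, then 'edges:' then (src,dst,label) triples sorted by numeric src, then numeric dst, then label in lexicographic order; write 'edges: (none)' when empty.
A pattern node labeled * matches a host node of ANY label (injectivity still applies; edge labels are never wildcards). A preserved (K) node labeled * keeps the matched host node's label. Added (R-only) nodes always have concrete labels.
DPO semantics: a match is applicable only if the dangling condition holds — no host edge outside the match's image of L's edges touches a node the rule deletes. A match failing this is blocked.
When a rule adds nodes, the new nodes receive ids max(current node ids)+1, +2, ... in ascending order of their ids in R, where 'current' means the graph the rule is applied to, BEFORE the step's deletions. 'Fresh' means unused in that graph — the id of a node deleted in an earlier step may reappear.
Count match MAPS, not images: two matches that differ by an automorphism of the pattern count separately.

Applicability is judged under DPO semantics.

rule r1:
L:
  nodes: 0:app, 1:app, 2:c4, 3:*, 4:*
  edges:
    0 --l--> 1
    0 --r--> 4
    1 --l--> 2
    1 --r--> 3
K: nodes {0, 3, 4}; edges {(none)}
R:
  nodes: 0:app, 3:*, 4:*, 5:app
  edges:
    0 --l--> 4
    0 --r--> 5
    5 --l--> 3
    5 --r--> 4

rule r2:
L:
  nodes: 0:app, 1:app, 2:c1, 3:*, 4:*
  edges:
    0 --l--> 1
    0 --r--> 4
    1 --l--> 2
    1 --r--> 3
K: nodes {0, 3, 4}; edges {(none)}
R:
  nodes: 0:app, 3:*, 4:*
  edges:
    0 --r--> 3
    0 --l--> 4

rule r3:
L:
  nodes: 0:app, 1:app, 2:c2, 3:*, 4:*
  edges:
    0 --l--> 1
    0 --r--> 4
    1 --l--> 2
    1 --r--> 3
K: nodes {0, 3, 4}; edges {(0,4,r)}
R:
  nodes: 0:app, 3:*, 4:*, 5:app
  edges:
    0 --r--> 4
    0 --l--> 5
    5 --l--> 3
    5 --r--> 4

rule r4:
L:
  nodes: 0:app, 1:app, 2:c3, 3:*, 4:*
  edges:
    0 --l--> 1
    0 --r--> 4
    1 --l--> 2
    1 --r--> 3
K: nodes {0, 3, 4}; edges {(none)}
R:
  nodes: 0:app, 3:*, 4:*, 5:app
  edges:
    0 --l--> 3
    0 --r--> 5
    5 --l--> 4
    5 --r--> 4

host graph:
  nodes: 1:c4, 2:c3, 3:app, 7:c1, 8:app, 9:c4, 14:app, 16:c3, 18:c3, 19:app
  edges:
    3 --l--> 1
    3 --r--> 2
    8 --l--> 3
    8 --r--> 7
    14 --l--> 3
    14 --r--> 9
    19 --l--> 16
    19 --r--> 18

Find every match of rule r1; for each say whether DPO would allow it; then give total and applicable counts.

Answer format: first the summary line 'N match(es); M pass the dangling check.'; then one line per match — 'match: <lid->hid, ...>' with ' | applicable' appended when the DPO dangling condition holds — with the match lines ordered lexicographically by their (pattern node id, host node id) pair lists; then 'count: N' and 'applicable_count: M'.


2 match(es); 0 pass the dangling check.
match: 0->8, 1->3, 2->1, 3->2, 4->7
match: 0->14, 1->3, 2->1, 3->2, 4->9
count: 2
applicable_count: 0


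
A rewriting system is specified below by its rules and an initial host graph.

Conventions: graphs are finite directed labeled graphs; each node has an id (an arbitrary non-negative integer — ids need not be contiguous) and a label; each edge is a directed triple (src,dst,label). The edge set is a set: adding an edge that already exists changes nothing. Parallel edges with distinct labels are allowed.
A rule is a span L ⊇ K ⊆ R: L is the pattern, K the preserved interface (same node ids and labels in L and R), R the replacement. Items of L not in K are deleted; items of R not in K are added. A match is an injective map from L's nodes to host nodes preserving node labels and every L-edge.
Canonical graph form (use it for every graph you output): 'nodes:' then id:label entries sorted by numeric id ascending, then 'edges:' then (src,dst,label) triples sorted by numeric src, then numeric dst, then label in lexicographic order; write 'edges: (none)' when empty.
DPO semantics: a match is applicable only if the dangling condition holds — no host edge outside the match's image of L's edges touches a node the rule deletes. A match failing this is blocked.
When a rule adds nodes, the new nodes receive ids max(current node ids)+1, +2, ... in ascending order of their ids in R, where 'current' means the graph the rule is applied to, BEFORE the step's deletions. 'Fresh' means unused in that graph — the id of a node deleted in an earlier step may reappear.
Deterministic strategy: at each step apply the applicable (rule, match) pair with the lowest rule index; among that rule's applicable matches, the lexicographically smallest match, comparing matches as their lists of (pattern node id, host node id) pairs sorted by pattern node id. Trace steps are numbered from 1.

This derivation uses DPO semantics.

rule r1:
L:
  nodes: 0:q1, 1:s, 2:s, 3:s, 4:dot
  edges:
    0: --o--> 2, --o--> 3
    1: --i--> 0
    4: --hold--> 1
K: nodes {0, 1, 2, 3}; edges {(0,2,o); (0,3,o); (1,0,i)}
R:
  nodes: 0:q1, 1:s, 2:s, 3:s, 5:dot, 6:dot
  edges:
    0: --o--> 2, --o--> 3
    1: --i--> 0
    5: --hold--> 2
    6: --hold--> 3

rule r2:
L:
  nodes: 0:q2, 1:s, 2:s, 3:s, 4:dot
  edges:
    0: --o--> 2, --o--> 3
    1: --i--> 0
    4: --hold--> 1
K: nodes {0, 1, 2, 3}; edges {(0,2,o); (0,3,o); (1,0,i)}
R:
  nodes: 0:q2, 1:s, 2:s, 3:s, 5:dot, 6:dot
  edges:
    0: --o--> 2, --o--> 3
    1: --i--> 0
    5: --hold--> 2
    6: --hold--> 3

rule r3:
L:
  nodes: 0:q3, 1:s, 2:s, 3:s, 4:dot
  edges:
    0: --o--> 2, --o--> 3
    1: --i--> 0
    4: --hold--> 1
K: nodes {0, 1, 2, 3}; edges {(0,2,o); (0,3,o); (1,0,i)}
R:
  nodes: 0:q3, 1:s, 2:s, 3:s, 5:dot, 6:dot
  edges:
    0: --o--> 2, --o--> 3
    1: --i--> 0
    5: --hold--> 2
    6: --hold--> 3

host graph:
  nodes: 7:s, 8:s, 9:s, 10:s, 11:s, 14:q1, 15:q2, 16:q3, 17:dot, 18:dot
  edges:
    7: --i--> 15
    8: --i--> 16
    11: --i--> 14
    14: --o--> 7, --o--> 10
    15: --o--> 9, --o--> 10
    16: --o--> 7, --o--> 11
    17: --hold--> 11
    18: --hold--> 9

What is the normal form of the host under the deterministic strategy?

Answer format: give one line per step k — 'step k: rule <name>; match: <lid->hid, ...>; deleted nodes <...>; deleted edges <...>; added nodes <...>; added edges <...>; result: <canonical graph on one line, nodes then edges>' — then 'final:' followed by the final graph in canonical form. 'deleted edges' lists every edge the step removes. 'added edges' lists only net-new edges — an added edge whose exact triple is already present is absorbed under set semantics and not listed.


step 1: rule r1; match: 0->14, 1->11, 2->7, 3->10, 4->17; deleted nodes 17; deleted edges (17,11,hold); added nodes 19, 20; added edges (19,7,hold); (20,10,hold); result: nodes: 7:s, 8:s, 9:s, 10:s, 11:s, 14:q1, 15:q2, 16:q3, 18:dot, 19:dot, 20:dot edges: (7,15,i); (8,16,i); (11,14,i); (14,7,o); (14,10,o); (15,9,o); (15,10,o); (16,7,o); (16,11,o); (18,9,hold); (19,7,hold); (20,10,hold)
step 2: rule r2; match: 0->15, 1->7, 2->9, 3->10, 4->19; deleted nodes 19; deleted edges (19,7,hold); added nodes 21, 22; added edges (21,9,hold); (22,10,hold); result: nodes: 7:s, 8:s, 9:s, 10:s, 11:s, 14:q1, 15:q2, 16:q3, 18:dot, 20:dot, 21:dot, 22:dot edges: (7,15,i); (8,16,i); (11,14,i); (14,7,o); (14,10,o); (15,9,o); (15,10,o); (16,7,o); (16,11,o); (18,9,hold); (20,10,hold); (21,9,hold); (22,10,hold)
final:
nodes: 7:s, 8:s, 9:s, 10:s, 11:s, 14:q1, 15:q2, 16:q3, 18:dot, 20:dot, 21:dot, 22:dot
edges: (7,15,i); (8,16,i); (11,14,i); (14,7,o); (14,10,o); (15,9,o); (15,10,o); (16,7,o); (16,11,o); (18,9,hold); (20,10,hold); (21,9,hold); (22,10,hold)


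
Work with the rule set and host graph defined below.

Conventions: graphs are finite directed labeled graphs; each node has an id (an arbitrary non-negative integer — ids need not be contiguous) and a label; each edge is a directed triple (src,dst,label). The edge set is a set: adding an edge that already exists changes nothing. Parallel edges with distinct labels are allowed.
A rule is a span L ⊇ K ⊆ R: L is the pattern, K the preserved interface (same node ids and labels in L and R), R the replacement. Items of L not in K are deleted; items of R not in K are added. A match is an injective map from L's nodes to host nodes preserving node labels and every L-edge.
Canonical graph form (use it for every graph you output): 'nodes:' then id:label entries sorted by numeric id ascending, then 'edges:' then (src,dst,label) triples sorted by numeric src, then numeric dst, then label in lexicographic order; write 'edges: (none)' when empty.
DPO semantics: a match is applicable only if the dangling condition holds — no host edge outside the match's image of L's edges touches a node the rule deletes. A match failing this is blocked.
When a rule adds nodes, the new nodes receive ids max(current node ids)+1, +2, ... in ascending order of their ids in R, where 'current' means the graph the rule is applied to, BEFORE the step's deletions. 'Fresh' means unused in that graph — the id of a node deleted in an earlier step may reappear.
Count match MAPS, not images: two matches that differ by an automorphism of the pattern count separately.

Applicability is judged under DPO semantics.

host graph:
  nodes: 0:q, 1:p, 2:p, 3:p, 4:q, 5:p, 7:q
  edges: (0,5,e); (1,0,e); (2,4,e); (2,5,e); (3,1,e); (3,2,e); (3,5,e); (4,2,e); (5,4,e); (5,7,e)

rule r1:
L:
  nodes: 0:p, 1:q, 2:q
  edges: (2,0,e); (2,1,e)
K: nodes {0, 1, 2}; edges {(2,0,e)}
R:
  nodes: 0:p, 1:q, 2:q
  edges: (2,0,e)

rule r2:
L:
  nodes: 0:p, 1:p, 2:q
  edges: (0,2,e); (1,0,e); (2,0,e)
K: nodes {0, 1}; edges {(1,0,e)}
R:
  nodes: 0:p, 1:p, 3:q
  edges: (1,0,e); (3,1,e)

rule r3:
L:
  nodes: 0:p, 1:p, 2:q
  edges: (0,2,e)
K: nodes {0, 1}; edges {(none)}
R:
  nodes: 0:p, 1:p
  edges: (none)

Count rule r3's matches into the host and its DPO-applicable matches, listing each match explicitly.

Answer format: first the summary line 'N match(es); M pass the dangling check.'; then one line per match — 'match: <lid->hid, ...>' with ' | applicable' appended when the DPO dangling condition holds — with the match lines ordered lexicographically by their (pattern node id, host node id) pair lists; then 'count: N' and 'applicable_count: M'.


12 match(es); 3 pass the dangling check.
match: 0->1, 1->2, 2->0
match: 0->1, 1->3, 2->0
match: 0->1, 1->5, 2->0
match: 0->2, 1->1, 2->4
match: 0->2, 1->3, 2->4
match: 0->2, 1->5, 2->4
match: 0->5, 1->1, 2->4
match: 0->5, 1->1, 2->7 | applicable
match: 0->5, 1->2, 2->4
match: 0->5, 1->2, 2->7 | applicable
match: 0->5, 1->3, 2->4
match: 0->5, 1->3, 2->7 | applicable
count: 12
applicable_count: 3


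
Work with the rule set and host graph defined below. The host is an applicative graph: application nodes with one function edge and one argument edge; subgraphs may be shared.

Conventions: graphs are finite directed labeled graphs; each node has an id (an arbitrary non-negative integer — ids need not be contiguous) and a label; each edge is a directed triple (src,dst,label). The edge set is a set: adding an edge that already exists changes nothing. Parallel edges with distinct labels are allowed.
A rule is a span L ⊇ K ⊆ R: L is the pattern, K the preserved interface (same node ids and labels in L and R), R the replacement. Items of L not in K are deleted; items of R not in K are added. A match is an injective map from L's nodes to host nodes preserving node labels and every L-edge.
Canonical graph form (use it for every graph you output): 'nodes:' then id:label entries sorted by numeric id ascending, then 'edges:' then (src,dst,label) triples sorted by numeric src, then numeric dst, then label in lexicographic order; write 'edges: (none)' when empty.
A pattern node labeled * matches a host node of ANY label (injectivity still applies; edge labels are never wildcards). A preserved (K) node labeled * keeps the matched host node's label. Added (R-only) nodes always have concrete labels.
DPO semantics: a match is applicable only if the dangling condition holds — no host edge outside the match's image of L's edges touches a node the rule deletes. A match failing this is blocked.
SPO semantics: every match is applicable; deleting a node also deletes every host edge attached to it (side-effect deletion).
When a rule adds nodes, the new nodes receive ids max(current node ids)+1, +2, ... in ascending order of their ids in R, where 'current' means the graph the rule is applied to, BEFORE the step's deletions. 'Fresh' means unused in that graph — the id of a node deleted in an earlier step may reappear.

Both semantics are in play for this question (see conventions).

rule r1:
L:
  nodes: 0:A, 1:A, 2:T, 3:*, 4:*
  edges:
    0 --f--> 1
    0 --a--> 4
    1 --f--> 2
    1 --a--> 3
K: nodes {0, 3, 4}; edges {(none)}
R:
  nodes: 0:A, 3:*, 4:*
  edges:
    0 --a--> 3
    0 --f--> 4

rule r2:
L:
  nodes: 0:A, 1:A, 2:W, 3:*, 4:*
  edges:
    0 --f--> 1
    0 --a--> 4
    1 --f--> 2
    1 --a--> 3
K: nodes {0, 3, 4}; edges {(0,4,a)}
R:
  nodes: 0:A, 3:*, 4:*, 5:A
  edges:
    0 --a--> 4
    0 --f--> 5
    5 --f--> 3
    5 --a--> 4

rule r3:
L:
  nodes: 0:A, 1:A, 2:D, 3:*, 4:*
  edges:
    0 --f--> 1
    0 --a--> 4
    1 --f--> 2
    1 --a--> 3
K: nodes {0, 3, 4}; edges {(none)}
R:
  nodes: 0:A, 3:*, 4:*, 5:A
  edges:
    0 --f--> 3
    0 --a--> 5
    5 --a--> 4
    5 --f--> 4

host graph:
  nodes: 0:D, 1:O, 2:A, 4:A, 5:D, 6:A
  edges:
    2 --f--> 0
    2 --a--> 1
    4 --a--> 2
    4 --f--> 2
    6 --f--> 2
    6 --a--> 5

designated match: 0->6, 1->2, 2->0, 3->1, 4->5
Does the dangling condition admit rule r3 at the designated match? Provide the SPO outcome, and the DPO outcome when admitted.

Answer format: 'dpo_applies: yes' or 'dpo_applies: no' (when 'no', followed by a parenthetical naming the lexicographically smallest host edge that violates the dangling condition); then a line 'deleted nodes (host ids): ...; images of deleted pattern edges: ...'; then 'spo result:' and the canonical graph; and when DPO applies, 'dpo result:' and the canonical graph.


dpo_applies: no
(the rule deletes node 2, which keeps host edge (4,2,a) outside the match image — the dangling condition fails, DPO blocks; SPO proceeds and side-deletes such edges)
deleted nodes (host ids): 0, 2; images of deleted pattern edges: (2,0,f); (2,1,a); (6,2,f); (6,5,a)
spo result:
nodes: 1:O, 4:A, 5:D, 6:A, 7:A
edges: (6,1,f); (6,7,a); (7,5,a); (7,5,f)
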